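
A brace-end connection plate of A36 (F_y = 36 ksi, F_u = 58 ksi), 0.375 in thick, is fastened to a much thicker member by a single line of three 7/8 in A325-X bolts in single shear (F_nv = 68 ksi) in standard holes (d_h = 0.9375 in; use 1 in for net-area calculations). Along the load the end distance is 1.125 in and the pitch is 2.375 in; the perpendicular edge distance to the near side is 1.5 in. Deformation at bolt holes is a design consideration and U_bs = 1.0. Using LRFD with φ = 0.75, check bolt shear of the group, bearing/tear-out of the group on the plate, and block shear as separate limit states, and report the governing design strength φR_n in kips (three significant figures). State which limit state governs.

Bolt shear: A_b = π·0.875²/4 = 0.6013 in²; R_n = 68 × 0.6013 × 3 × 1 = 122.7 kips → 0.75 × 122.7 = 92 kips.
Bearing: edge l_c = 0.6562, r_n = 17.13 kips; interior l_c = 1.438, r_n = 37.52 kips; R_n = 17.13 + 2·37.52 = 92.17 kips → 69.1 kips.
Block shear: A_gv = 2.203, A_nv = 1.266, A_nt = 0.375 in²; R_n = min(0.6F_uA_nv, 0.6F_yA_gv) + U_bs·F_u·A_nt = 65.79 kips → 49.3 kips.
Block shear governs: 49.3 kips.

49.3 kips (block shear governs)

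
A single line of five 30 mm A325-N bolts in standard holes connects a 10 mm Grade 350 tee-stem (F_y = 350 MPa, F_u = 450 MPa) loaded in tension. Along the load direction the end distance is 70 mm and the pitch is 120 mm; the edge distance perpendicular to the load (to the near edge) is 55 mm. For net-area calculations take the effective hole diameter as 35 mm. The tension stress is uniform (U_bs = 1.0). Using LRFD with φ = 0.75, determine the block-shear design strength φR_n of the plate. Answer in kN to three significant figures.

921 kN

Shear plane L_v = 70 + 4·120 = 550 mm; A_gv = 550 × 10 = 5500 mm².
A_nv = (550 − 4.5·35) × 10 = 3925 mm².
A_nt = (55 − 0.5·35) × 10 = 375 mm².
0.6 F_u A_nv = 1060 kN; 0.6 F_y A_gv = 1155 kN → shear rupture governs the shear term.
R_n = 1060 + 1.0 × 450 × 375 / 1000 = 1228 kN.
Design strength φR_n = 0.75 × 1228 = 921 kN.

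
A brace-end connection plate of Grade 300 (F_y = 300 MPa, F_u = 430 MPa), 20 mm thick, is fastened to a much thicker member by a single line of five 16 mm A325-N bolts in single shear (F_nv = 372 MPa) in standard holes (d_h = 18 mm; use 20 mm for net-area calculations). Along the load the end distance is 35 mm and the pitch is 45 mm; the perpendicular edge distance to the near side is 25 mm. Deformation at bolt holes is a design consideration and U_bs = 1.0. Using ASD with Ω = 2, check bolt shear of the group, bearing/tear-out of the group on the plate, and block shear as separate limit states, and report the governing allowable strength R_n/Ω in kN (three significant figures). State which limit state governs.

187 kN (bolt shear governs)

Bolt shear: A_b = π·16²/4 = 201.1 mm²; R_n = 372 × 201.1 × 5 × 1 / 1000 = 374 kN → 374 / 2 = 187 kN.
Bearing: edge l_c = 26, r_n = 268.3 kN; interior l_c = 27, r_n = 278.6 kN; R_n = 268.3 + 4·278.6 = 1383 kN → 691 kN.
Block shear: A_gv = 4300, A_nv = 2500, A_nt = 300 mm²; R_n = min(0.6F_uA_nv, 0.6F_yA_gv) + U_bs·F_u·A_nt = 774 kN → 387 kN.
Bolt shear governs: 187 kN.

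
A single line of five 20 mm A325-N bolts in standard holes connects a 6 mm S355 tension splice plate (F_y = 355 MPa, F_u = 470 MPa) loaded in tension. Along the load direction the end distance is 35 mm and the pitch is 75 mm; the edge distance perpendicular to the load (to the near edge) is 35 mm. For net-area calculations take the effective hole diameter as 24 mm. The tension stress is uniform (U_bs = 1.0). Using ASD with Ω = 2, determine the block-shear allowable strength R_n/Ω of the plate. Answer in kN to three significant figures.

Shear plane L_v = 35 + 4·75 = 335 mm; A_gv = 335 × 6 = 2010 mm².
A_nv = (335 − 4.5·24) × 6 = 1362 mm².
A_nt = (35 − 0.5·24) × 6 = 138 mm².
0.6 F_u A_nv = 384.1 kN; 0.6 F_y A_gv = 428.1 kN → shear rupture governs the shear term.
R_n = 384.1 + 1.0 × 470 × 138 / 1000 = 448.9 kN.
Allowable strength R_n/Ω = 448.9 / 2 = 224 kN.

224 kN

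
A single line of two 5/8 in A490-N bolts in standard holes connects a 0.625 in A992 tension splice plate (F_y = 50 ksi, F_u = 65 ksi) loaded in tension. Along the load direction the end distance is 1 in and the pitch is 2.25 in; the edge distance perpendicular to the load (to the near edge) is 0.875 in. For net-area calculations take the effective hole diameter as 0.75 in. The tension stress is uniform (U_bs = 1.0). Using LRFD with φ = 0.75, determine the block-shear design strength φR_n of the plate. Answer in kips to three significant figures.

54.1 kips

Shear plane L_v = 1 + 1·2.25 = 3.25 in; A_gv = 3.25 × 0.625 = 2.031 in².
A_nv = (3.25 − 1.5·0.75) × 0.625 = 1.328 in².
A_nt = (0.875 − 0.5·0.75) × 0.625 = 0.3125 in².
0.6 F_u A_nv = 51.8 kips; 0.6 F_y A_gv = 60.94 kips → shear rupture governs the shear term.
R_n = 51.8 + 1.0 × 65 × 0.3125 = 72.11 kips.
Design strength φR_n = 0.75 × 72.11 = 54.1 kips.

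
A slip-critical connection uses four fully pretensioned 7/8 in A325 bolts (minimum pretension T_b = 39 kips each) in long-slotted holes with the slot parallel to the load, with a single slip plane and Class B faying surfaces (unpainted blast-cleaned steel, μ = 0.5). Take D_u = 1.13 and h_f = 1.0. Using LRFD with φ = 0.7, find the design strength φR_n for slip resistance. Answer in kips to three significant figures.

R_n = μ · D_u · h_f · T_b · n_s · n_b = 0.5 × 1.13 × 1.0 × 39 × 1 × 4 = 88.14 kips.
Design strength φR_n = 0.7 × 88.14 = 61.7 kips.

61.7 kips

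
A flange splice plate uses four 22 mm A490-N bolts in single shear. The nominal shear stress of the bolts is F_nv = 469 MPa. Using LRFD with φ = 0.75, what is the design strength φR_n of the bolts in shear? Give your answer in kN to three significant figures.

535 kN

A_b = π × 22² / 4 = 380.1 mm².
R_n = F_nv · A_b · n · n_s = 469 × 380.1 × 4 × 1 / 1000 = 713.1 kN.
Design strength φR_n = 0.75 × 713.1 = 535 kN.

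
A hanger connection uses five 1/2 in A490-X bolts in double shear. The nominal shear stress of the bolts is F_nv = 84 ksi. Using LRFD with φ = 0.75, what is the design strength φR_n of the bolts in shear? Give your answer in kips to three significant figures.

124 kips

A_b = π × 0.5² / 4 = 0.1963 in².
R_n = F_nv · A_b · n · n_s = 84 × 0.1963 × 5 × 2 = 164.9 kips.
Design strength φR_n = 0.75 × 164.9 = 124 kips.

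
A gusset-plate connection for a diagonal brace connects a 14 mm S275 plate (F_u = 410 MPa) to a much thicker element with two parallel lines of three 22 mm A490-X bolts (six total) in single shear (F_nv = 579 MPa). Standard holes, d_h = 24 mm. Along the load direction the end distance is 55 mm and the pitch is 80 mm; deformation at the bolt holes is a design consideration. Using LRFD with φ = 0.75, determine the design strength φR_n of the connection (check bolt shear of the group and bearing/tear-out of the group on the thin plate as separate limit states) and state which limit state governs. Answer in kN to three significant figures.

Bolt shear: A_b = π·22²/4 = 380.1 mm²; R_n = 579 × 380.1 × 6 × 1 / 1000 = 1321 kN → 0.75 × 1321 = 990 kN.
Bearing (1.2 l_c t F_u ≤ 2.4 d t F_u): upper limit = 2.4·22·14·410 / 1000 = 303.1 kN.
  Edge l_c = 55 − 24/2 = 43 → r_n = 296.2 kN; interior l_c = 80 − 24 = 56 → r_n = 303.1 kN.
  R_n,bearing = 2·296.2 + 4·303.1 = 1805 kN → 0.75 × 1805 = 1350 kN.
Bolt shear governs: 990 kN.

990 kN (bolt shear governs)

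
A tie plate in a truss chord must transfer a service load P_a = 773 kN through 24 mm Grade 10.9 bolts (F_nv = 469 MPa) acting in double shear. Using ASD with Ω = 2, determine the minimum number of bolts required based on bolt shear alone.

4 bolts

A_b = π·24²/4 = 452.4 mm².
Per-bolt allowable strength R_n/Ω = 469 × 452.4 × 2 / 1000 / 2 = 212.2 kN.
n ≥ 773 / 212.2 = 3.643 → use 4 bolts.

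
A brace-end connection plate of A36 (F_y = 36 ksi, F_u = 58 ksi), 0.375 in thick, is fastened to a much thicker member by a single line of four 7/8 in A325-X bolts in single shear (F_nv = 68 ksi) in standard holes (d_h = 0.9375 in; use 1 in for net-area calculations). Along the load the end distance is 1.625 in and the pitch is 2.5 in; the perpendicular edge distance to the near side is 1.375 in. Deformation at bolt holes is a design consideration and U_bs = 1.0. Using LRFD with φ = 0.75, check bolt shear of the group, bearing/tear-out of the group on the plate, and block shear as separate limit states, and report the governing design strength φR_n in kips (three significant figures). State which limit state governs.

Bolt shear: A_b = π·0.875²/4 = 0.6013 in²; R_n = 68 × 0.6013 × 4 × 1 = 163.6 kips → 0.75 × 163.6 = 123 kips.
Bearing: edge l_c = 1.156, r_n = 30.18 kips; interior l_c = 1.562, r_n = 40.78 kips; R_n = 30.18 + 3·40.78 = 152.5 kips → 114 kips.
Block shear: A_gv = 3.422, A_nv = 2.109, A_nt = 0.3281 in²; R_n = min(0.6F_uA_nv, 0.6F_yA_gv) + U_bs·F_u·A_nt = 92.44 kips → 69.3 kips.
Block shear governs: 69.3 kips.

69.3 kips (block shear governs)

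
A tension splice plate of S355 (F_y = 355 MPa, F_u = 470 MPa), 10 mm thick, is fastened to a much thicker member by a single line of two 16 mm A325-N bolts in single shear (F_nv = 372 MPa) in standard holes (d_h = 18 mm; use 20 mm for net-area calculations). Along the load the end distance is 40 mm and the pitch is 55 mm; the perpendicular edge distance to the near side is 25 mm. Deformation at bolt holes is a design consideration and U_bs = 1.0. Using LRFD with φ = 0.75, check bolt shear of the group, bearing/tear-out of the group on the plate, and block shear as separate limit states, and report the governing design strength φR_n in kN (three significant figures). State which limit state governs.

112 kN (bolt shear governs)

Bolt shear: A_b = π·16²/4 = 201.1 mm²; R_n = 372 × 201.1 × 2 × 1 / 1000 = 149.6 kN → 0.75 × 149.6 = 112 kN.
Bearing: edge l_c = 31, r_n = 174.8 kN; interior l_c = 37, r_n = 180.5 kN; R_n = 174.8 + 1·180.5 = 355.3 kN → 266 kN.
Block shear: A_gv = 950, A_nv = 650, A_nt = 150 mm²; R_n = min(0.6F_uA_nv, 0.6F_yA_gv) + U_bs·F_u·A_nt = 253.8 kN → 190 kN.
Bolt shear governs: 112 kN.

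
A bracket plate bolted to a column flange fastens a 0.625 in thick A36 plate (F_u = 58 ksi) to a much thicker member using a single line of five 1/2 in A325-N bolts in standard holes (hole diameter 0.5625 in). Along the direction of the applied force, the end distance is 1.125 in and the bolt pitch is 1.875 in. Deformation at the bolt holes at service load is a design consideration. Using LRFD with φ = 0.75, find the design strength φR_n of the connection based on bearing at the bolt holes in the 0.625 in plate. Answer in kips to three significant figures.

158 kips

Per bolt r_n = 1.2 l_c t F_u ≤ 2.4 d t F_u; upper limit = 2.4 × 0.5 × 0.625 × 58 = 43.5 kips.
Edge bolt: l_c = 1.125 − 0.5625/2 = 0.8438 in → 1.2 × 0.8438 × 0.625 × 58 = 36.7 → r_n = 36.7 kips.
Interior bolts: l_c = 1.875 − 0.5625 = 1.312 in → 1.2 × 1.312 × 0.625 × 58 = 57.09 → r_n = 43.5 kips.
R_n = 1 × 36.7 + 4 × 43.5 = 210.7 kips.
Design strength φR_n = 0.75 × 210.7 = 158 kips.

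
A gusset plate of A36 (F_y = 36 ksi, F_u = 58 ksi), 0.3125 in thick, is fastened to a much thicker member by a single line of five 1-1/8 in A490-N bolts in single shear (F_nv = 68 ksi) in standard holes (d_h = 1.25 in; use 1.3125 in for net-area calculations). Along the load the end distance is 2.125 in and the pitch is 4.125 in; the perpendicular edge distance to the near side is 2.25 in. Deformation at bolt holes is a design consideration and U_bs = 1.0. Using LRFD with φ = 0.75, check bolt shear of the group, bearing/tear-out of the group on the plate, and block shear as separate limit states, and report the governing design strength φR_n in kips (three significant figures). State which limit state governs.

116 kips (block shear governs)

Bolt shear: A_b = π·1.125²/4 = 0.994 in²; R_n = 68 × 0.994 × 5 × 1 = 338 kips → 0.75 × 338 = 253 kips.
Bearing: edge l_c = 1.5, r_n = 32.62 kips; interior l_c = 2.875, r_n = 48.94 kips; R_n = 32.62 + 4·48.94 = 228.4 kips → 171 kips.
Block shear: A_gv = 5.82, A_nv = 3.975, A_nt = 0.498 in²; R_n = min(0.6F_uA_nv, 0.6F_yA_gv) + U_bs·F_u·A_nt = 154.6 kips → 116 kips.
Block shear governs: 116 kips.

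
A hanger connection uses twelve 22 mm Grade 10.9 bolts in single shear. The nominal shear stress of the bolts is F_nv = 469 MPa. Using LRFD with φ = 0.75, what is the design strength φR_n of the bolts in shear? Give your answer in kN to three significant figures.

1600 kN

A_b = π × 22² / 4 = 380.1 mm².
R_n = F_nv · A_b · n · n_s = 469 × 380.1 × 12 × 1 / 1000 = 2139 kN.
Design strength φR_n = 0.75 × 2139 = 1600 kN.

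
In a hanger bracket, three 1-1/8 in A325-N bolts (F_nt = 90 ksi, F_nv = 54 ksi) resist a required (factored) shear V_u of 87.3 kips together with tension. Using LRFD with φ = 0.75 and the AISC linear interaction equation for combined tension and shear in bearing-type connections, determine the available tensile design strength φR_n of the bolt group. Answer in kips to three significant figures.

A_b = π·1.125²/4 = 0.994 in²; f_rv = 87.3 / (3 × 0.994) = 29.28 ksi.
F'_nt = 1.3 F_nt − (F_nt / φF_nv) f_rv = 1.3·90 − (90/(0.75·54))·29.28 = 51.94 ksi, capped at F_nt → F'_nt = 51.94 ksi.
R_n = F'_nt · A_b · n = 51.94 × 0.994 × 3 = 154.9 kips.
Design strength φR_n = 0.75 × 154.9 = 116 kips.

116 kips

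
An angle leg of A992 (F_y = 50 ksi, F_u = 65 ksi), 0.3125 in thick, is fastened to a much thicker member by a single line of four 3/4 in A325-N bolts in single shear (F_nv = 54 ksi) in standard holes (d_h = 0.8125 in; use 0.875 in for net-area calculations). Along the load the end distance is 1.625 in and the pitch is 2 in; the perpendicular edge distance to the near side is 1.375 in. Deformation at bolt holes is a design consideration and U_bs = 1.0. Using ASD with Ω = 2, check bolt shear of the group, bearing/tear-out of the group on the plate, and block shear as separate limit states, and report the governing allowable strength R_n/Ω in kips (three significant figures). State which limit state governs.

37.3 kips (block shear governs)

Bolt shear: A_b = π·0.75²/4 = 0.4418 in²; R_n = 54 × 0.4418 × 4 × 1 = 95.43 kips → 95.43 / 2 = 47.7 kips.
Bearing: edge l_c = 1.219, r_n = 29.71 kips; interior l_c = 1.188, r_n = 28.95 kips; R_n = 29.71 + 3·28.95 = 116.5 kips → 58.3 kips.
Block shear: A_gv = 2.383, A_nv = 1.426, A_nt = 0.293 in²; R_n = min(0.6F_uA_nv, 0.6F_yA_gv) + U_bs·F_u·A_nt = 74.65 kips → 37.3 kips.
Block shear governs: 37.3 kips.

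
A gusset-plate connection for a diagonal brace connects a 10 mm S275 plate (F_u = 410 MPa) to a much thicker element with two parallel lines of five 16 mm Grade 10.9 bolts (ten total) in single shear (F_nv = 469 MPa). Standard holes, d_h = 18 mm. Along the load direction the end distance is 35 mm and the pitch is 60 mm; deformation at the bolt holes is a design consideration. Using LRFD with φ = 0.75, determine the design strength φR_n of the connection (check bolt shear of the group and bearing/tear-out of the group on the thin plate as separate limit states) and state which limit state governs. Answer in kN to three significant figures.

Bolt shear: A_b = π·16²/4 = 201.1 mm²; R_n = 469 × 201.1 × 10 × 1 / 1000 = 943 kN → 0.75 × 943 = 707 kN.
Bearing (1.2 l_c t F_u ≤ 2.4 d t F_u): upper limit = 2.4·16·10·410 / 1000 = 157.4 kN.
  Edge l_c = 35 − 18/2 = 26 → r_n = 127.9 kN; interior l_c = 60 − 18 = 42 → r_n = 157.4 kN.
  R_n,bearing = 2·127.9 + 8·157.4 = 1515 kN → 0.75 × 1515 = 1140 kN.
Bolt shear governs: 707 kN.

707 kN (bolt shear governs)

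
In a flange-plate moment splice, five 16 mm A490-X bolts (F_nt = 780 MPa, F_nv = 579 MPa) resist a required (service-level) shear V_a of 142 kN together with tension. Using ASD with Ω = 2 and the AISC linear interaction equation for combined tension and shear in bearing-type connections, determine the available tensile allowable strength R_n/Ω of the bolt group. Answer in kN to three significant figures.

318 kN

A_b = π·16²/4 = 201.1 mm²; f_rv = 142 × 1000 / (5 × 201.1) = 141.3 MPa.
F'_nt = 1.3 F_nt − (Ω F_nt / F_nv) f_rv = 1.3·780 − (2·780/579)·141.3 = 633.4 MPa, capped at F_nt → F'_nt = 633.4 MPa.
R_n = F'_nt · A_b · n = 633.4 × 201.1 × 5 / 1000 = 636.8 kN.
Allowable strength R_n/Ω = 636.8 / 2 = 318 kN.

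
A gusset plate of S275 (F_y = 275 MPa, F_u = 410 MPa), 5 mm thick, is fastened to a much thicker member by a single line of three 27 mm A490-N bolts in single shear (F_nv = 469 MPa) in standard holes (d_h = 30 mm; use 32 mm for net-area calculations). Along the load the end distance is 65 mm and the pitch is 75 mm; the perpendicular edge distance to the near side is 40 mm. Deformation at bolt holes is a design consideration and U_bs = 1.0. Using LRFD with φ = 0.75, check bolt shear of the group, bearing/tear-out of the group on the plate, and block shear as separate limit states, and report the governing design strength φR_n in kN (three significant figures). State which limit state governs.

Bolt shear: A_b = π·27²/4 = 572.6 mm²; R_n = 469 × 572.6 × 3 × 1 / 1000 = 805.6 kN → 0.75 × 805.6 = 604 kN.
Bearing: edge l_c = 50, r_n = 123 kN; interior l_c = 45, r_n = 110.7 kN; R_n = 123 + 2·110.7 = 344.4 kN → 258 kN.
Block shear: A_gv = 1075, A_nv = 675, A_nt = 120 mm²; R_n = min(0.6F_uA_nv, 0.6F_yA_gv) + U_bs·F_u·A_nt = 215.2 kN → 161 kN.
Block shear governs: 161 kN.

161 kN (block shear governs)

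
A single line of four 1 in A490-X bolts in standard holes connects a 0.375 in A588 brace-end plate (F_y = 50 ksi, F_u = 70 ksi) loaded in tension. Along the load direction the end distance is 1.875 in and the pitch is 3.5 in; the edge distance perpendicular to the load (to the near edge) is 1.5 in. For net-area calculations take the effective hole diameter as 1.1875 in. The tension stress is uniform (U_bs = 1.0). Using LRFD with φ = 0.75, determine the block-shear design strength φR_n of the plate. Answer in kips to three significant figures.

Shear plane L_v = 1.875 + 3·3.5 = 12.38 in; A_gv = 12.38 × 0.375 = 4.641 in².
A_nv = (12.38 − 3.5·1.1875) × 0.375 = 3.082 in².
A_nt = (1.5 − 0.5·1.1875) × 0.375 = 0.3398 in².
0.6 F_u A_nv = 129.4 kips; 0.6 F_y A_gv = 139.2 kips → shear rupture governs the shear term.
R_n = 129.4 + 1.0 × 70 × 0.3398 = 153.2 kips.
Design strength φR_n = 0.75 × 153.2 = 115 kips.

115 kips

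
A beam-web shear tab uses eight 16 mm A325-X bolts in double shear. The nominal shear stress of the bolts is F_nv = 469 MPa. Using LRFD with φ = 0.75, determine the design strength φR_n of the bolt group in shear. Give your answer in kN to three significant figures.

A_b = π × 16² / 4 = 201.1 mm².
R_n = F_nv · A_b · n · n_s = 469 × 201.1 × 8 × 2 / 1000 = 1509 kN.
Design strength φR_n = 0.75 × 1509 = 1130 kN.

1130 kN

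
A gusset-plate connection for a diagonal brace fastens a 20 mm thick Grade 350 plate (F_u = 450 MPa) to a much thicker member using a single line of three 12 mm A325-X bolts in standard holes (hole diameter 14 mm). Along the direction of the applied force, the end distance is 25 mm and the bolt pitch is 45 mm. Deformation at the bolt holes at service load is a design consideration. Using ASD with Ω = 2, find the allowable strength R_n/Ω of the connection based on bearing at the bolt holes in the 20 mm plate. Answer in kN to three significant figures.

356 kN

Per bolt r_n = 1.2 l_c t F_u ≤ 2.4 d t F_u; upper limit = 2.4 × 12 × 20 × 450 / 1000 = 259.2 kN.
Edge bolt: l_c = 25 − 14/2 = 18 mm → 1.2 × 18 × 20 × 450 / 1000 = 194.4 → r_n = 194.4 kN.
Interior bolts: l_c = 45 − 14 = 31 mm → 1.2 × 31 × 20 × 450 / 1000 = 334.8 → r_n = 259.2 kN.
R_n = 1 × 194.4 + 2 × 259.2 = 712.8 kN.
Allowable strength R_n/Ω = 712.8 / 2 = 356 kN.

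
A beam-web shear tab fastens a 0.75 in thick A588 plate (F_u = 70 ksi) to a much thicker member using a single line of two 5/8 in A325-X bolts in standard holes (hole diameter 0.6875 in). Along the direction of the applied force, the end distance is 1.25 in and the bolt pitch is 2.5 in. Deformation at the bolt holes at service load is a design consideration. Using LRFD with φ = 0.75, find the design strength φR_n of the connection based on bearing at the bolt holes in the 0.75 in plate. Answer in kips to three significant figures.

Per bolt r_n = 1.2 l_c t F_u ≤ 2.4 d t F_u; upper limit = 2.4 × 0.625 × 0.75 × 70 = 78.75 kips.
Edge bolt: l_c = 1.25 − 0.6875/2 = 0.9062 in → 1.2 × 0.9062 × 0.75 × 70 = 57.09 → r_n = 57.09 kips.
Interior bolts: l_c = 2.5 − 0.6875 = 1.812 in → 1.2 × 1.812 × 0.75 × 70 = 114.2 → r_n = 78.75 kips.
R_n = 1 × 57.09 + 1 × 78.75 = 135.8 kips.
Design strength φR_n = 0.75 × 135.8 = 102 kips.

102 kips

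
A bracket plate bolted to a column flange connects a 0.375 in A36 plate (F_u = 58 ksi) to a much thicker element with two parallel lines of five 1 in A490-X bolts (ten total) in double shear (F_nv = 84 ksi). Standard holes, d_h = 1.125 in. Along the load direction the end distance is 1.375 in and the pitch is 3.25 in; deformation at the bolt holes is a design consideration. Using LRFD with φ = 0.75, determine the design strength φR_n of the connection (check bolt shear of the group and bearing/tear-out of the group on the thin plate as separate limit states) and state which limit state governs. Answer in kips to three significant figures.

345 kips (bearing governs)

Bolt shear: A_b = π·1²/4 = 0.7854 in²; R_n = 84 × 0.7854 × 10 × 2 = 1319 kips → 0.75 × 1319 = 990 kips.
Bearing (1.2 l_c t F_u ≤ 2.4 d t F_u): upper limit = 2.4·1·0.375·58 = 52.2 kips.
  Edge l_c = 1.375 − 1.125/2 = 0.8125 → r_n = 21.21 kips; interior l_c = 3.25 − 1.125 = 2.125 → r_n = 52.2 kips.
  R_n,bearing = 2·21.21 + 8·52.2 = 460 kips → 0.75 × 460 = 345 kips.
Bearing governs: 345 kips.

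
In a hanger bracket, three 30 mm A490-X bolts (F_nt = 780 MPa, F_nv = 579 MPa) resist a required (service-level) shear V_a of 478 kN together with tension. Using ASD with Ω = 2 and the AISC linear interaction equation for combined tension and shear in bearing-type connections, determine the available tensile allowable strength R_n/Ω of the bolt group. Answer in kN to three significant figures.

431 kN

A_b = π·30²/4 = 706.9 mm²; f_rv = 478 × 1000 / (3 × 706.9) = 225.4 MPa.
F'_nt = 1.3 F_nt − (Ω F_nt / F_nv) f_rv = 1.3·780 − (2·780/579)·225.4 = 406.7 MPa, capped at F_nt → F'_nt = 406.7 MPa.
R_n = F'_nt · A_b · n = 406.7 × 706.9 × 3 / 1000 = 862.4 kN.
Allowable strength R_n/Ω = 862.4 / 2 = 431 kN.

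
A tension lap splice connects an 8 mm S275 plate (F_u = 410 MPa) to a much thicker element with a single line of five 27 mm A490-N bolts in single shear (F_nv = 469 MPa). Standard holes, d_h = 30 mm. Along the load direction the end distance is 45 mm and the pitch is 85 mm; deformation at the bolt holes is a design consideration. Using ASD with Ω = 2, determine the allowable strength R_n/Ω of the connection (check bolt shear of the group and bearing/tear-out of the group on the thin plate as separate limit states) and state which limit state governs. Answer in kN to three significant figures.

Bolt shear: A_b = π·27²/4 = 572.6 mm²; R_n = 469 × 572.6 × 5 × 1 / 1000 = 1343 kN → 1343 / 2 = 671 kN.
Bearing (1.2 l_c t F_u ≤ 2.4 d t F_u): upper limit = 2.4·27·8·410 / 1000 = 212.5 kN.
  Edge l_c = 45 − 30/2 = 30 → r_n = 118.1 kN; interior l_c = 85 − 30 = 55 → r_n = 212.5 kN.
  R_n,bearing = 1·118.1 + 4·212.5 = 968.3 kN → 968.3 / 2 = 484 kN.
Bearing governs: 484 kN.

484 kN (bearing governs)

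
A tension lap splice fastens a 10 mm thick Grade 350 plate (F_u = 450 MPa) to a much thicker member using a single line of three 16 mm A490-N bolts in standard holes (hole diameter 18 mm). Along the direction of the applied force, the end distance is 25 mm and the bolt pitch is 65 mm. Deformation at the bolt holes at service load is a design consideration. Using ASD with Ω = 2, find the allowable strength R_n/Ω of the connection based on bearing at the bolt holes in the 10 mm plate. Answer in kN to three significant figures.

Per bolt r_n = 1.2 l_c t F_u ≤ 2.4 d t F_u; upper limit = 2.4 × 16 × 10 × 450 / 1000 = 172.8 kN.
Edge bolt: l_c = 25 − 18/2 = 16 mm → 1.2 × 16 × 10 × 450 / 1000 = 86.4 → r_n = 86.4 kN.
Interior bolts: l_c = 65 − 18 = 47 mm → 1.2 × 47 × 10 × 450 / 1000 = 253.8 → r_n = 172.8 kN.
R_n = 1 × 86.4 + 2 × 172.8 = 432 kN.
Allowable strength R_n/Ω = 432 / 2 = 216 kN.

216 kN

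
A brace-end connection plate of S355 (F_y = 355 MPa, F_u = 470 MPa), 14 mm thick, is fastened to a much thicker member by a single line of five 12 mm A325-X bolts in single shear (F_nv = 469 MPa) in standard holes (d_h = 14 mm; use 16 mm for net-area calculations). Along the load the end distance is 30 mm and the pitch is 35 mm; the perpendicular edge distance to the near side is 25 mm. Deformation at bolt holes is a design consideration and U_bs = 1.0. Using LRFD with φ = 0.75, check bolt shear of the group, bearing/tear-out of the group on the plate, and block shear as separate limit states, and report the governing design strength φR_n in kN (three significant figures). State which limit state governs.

199 kN (bolt shear governs)

Bolt shear: A_b = π·12²/4 = 113.1 mm²; R_n = 469 × 113.1 × 5 × 1 / 1000 = 265.2 kN → 0.75 × 265.2 = 199 kN.
Bearing: edge l_c = 23, r_n = 181.6 kN; interior l_c = 21, r_n = 165.8 kN; R_n = 181.6 + 4·165.8 = 844.9 kN → 634 kN.
Block shear: A_gv = 2380, A_nv = 1372, A_nt = 238 mm²; R_n = min(0.6F_uA_nv, 0.6F_yA_gv) + U_bs·F_u·A_nt = 498.8 kN → 374 kN.
Bolt shear governs: 199 kN.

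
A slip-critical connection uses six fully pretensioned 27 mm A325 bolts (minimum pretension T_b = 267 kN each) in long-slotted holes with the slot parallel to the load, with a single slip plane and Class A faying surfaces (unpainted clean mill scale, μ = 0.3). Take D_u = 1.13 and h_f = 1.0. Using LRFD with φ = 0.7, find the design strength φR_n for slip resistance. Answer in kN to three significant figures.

380 kN

R_n = μ · D_u · h_f · T_b · n_s · n_b = 0.3 × 1.13 × 1.0 × 267 × 1 × 6 = 543.1 kN.
Design strength φR_n = 0.7 × 543.1 = 380 kN.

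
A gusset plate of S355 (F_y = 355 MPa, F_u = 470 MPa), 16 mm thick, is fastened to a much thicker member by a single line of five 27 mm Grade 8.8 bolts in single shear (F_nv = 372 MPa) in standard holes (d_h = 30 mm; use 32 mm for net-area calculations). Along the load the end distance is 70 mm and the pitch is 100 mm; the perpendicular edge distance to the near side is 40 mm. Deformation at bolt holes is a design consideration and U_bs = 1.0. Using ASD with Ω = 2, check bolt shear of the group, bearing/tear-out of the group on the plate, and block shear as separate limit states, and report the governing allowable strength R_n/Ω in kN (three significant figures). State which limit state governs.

532 kN (bolt shear governs)

Bolt shear: A_b = π·27²/4 = 572.6 mm²; R_n = 372 × 572.6 × 5 × 1 / 1000 = 1065 kN → 1065 / 2 = 532 kN.
Bearing: edge l_c = 55, r_n = 487.3 kN; interior l_c = 70, r_n = 487.3 kN; R_n = 487.3 + 4·487.3 = 2436 kN → 1220 kN.
Block shear: A_gv = 7520, A_nv = 5216, A_nt = 384 mm²; R_n = min(0.6F_uA_nv, 0.6F_yA_gv) + U_bs·F_u·A_nt = 1651 kN → 826 kN.
Bolt shear governs: 532 kN.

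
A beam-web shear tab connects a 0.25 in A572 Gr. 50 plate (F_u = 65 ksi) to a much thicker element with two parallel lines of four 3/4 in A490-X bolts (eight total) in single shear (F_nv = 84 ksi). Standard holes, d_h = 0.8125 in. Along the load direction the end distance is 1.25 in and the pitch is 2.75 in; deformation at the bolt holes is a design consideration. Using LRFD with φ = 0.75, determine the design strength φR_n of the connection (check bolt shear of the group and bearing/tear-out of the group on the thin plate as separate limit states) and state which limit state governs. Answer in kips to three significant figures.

156 kips (bearing governs)

Bolt shear: A_b = π·0.75²/4 = 0.4418 in²; R_n = 84 × 0.4418 × 8 × 1 = 296.9 kips → 0.75 × 296.9 = 223 kips.
Bearing (1.2 l_c t F_u ≤ 2.4 d t F_u): upper limit = 2.4·0.75·0.25·65 = 29.25 kips.
  Edge l_c = 1.25 − 0.8125/2 = 0.8438 → r_n = 16.45 kips; interior l_c = 2.75 − 0.8125 = 1.938 → r_n = 29.25 kips.
  R_n,bearing = 2·16.45 + 6·29.25 = 208.4 kips → 0.75 × 208.4 = 156 kips.
Bearing governs: 156 kips.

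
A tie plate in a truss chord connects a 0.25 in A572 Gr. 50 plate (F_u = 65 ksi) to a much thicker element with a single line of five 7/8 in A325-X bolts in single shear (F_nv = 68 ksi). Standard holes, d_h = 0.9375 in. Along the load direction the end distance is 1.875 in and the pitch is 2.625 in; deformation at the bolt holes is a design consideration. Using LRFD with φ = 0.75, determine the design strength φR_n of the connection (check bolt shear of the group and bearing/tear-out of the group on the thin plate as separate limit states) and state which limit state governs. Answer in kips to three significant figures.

119 kips (bearing governs)

Bolt shear: A_b = π·0.875²/4 = 0.6013 in²; R_n = 68 × 0.6013 × 5 × 1 = 204.4 kips → 0.75 × 204.4 = 153 kips.
Bearing (1.2 l_c t F_u ≤ 2.4 d t F_u): upper limit = 2.4·0.875·0.25·65 = 34.12 kips.
  Edge l_c = 1.875 − 0.9375/2 = 1.406 → r_n = 27.42 kips; interior l_c = 2.625 − 0.9375 = 1.688 → r_n = 32.91 kips.
  R_n,bearing = 1·27.42 + 4·32.91 = 159 kips → 0.75 × 159 = 119 kips.
Bearing governs: 119 kips.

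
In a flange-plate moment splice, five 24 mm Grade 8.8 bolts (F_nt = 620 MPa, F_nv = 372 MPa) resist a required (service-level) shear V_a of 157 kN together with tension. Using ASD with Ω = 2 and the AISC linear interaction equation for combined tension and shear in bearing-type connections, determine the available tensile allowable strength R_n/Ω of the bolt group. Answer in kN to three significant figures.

A_b = π·24²/4 = 452.4 mm²; f_rv = 157 × 1000 / (5 × 452.4) = 69.41 MPa.
F'_nt = 1.3 F_nt − (Ω F_nt / F_nv) f_rv = 1.3·620 − (2·620/372)·69.41 = 574.6 MPa, capped at F_nt → F'_nt = 574.6 MPa.
R_n = F'_nt · A_b · n = 574.6 × 452.4 × 5 / 1000 = 1300 kN.
Allowable strength R_n/Ω = 1300 / 2 = 650 kN.

650 kN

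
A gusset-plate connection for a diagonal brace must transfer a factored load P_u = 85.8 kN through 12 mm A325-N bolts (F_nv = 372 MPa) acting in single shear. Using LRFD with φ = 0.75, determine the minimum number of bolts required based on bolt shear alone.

A_b = π·12²/4 = 113.1 mm².
Per-bolt design strength φR_n = 0.75 × 372 × 113.1 × 1 / 1000 = 31.55 kN.
n ≥ 85.8 / 31.55 = 2.719 → use 3 bolts.

3 bolts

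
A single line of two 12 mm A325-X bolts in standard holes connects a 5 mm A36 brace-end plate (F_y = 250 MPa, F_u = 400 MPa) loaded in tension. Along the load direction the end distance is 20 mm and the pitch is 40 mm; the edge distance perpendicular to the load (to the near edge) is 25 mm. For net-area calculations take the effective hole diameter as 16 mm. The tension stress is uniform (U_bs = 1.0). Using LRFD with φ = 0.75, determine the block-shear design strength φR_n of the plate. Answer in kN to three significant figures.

57.9 kN

Shear plane L_v = 20 + 1·40 = 60 mm; A_gv = 60 × 5 = 300 mm².
A_nv = (60 − 1.5·16) × 5 = 180 mm².
A_nt = (25 − 0.5·16) × 5 = 85 mm².
0.6 F_u A_nv = 43.2 kN; 0.6 F_y A_gv = 45 kN → shear rupture governs the shear term.
R_n = 43.2 + 1.0 × 400 × 85 / 1000 = 77.2 kN.
Design strength φR_n = 0.75 × 77.2 = 57.9 kN.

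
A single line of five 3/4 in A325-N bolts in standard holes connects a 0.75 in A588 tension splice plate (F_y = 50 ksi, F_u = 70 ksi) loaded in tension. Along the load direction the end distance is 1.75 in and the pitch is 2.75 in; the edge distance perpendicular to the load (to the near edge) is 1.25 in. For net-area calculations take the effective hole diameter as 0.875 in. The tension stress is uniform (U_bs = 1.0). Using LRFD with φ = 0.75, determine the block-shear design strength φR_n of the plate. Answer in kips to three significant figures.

Shear plane L_v = 1.75 + 4·2.75 = 12.75 in; A_gv = 12.75 × 0.75 = 9.562 in².
A_nv = (12.75 − 4.5·0.875) × 0.75 = 6.609 in².
A_nt = (1.25 − 0.5·0.875) × 0.75 = 0.6094 in².
0.6 F_u A_nv = 277.6 kips; 0.6 F_y A_gv = 286.9 kips → shear rupture governs the shear term.
R_n = 277.6 + 1.0 × 70 × 0.6094 = 320.2 kips.
Design strength φR_n = 0.75 × 320.2 = 240 kips.

240 kips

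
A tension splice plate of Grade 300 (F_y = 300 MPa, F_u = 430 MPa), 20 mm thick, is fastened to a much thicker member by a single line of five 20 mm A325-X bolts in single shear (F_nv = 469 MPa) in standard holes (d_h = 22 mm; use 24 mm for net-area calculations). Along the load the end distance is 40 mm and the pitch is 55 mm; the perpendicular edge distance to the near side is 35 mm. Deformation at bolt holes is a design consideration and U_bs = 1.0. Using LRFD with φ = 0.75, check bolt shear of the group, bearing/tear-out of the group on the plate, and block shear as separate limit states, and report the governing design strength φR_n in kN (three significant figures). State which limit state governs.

553 kN (bolt shear governs)

Bolt shear: A_b = π·20²/4 = 314.2 mm²; R_n = 469 × 314.2 × 5 × 1 / 1000 = 736.7 kN → 0.75 × 736.7 = 553 kN.
Bearing: edge l_c = 29, r_n = 299.3 kN; interior l_c = 33, r_n = 340.6 kN; R_n = 299.3 + 4·340.6 = 1662 kN → 1250 kN.
Block shear: A_gv = 5200, A_nv = 3040, A_nt = 460 mm²; R_n = min(0.6F_uA_nv, 0.6F_yA_gv) + U_bs·F_u·A_nt = 982.1 kN → 737 kN.
Bolt shear governs: 553 kN.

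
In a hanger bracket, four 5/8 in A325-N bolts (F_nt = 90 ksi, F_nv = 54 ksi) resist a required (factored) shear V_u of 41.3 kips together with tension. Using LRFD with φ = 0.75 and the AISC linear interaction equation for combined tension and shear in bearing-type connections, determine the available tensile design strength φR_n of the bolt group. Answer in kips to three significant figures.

A_b = π·0.625²/4 = 0.3068 in²; f_rv = 41.3 / (4 × 0.3068) = 33.65 ksi.
F'_nt = 1.3 F_nt − (F_nt / φF_nv) f_rv = 1.3·90 − (90/(0.75·54))·33.65 = 42.21 ksi, capped at F_nt → F'_nt = 42.21 ksi.
R_n = F'_nt · A_b · n = 42.21 × 0.3068 × 4 = 51.8 kips.
Design strength φR_n = 0.75 × 51.8 = 38.9 kips.

38.9 kips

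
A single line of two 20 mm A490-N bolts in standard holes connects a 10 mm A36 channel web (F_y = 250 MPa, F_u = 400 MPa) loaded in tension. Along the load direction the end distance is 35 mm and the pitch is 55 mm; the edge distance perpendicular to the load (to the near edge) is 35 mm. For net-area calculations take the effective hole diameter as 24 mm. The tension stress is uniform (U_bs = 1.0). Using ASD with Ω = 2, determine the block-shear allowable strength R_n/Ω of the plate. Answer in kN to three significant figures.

111 kN

Shear plane L_v = 35 + 1·55 = 90 mm; A_gv = 90 × 10 = 900 mm².
A_nv = (90 − 1.5·24) × 10 = 540 mm².
A_nt = (35 − 0.5·24) × 10 = 230 mm².
0.6 F_u A_nv = 129.6 kN; 0.6 F_y A_gv = 135 kN → shear rupture governs the shear term.
R_n = 129.6 + 1.0 × 400 × 230 / 1000 = 221.6 kN.
Allowable strength R_n/Ω = 221.6 / 2 = 111 kN.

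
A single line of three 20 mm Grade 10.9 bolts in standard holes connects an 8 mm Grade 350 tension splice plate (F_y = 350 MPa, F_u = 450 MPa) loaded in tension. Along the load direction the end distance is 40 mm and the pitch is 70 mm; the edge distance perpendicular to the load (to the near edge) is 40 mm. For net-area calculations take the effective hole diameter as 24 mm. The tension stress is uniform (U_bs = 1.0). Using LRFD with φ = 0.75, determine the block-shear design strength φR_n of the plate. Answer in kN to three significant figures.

270 kN

Shear plane L_v = 40 + 2·70 = 180 mm; A_gv = 180 × 8 = 1440 mm².
A_nv = (180 − 2.5·24) × 8 = 960 mm².
A_nt = (40 − 0.5·24) × 8 = 224 mm².
0.6 F_u A_nv = 259.2 kN; 0.6 F_y A_gv = 302.4 kN → shear rupture governs the shear term.
R_n = 259.2 + 1.0 × 450 × 224 / 1000 = 360 kN.
Design strength φR_n = 0.75 × 360 = 270 kN.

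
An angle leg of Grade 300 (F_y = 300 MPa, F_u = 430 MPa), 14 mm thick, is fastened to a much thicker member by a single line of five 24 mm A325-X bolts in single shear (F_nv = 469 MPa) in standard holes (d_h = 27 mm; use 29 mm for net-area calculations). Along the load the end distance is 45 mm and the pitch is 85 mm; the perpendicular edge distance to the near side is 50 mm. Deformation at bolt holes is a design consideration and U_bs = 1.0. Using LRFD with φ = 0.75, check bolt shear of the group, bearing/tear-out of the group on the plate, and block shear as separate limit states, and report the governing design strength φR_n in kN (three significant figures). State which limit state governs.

Bolt shear: A_b = π·24²/4 = 452.4 mm²; R_n = 469 × 452.4 × 5 × 1 / 1000 = 1061 kN → 0.75 × 1061 = 796 kN.
Bearing: edge l_c = 31.5, r_n = 227.6 kN; interior l_c = 58, r_n = 346.8 kN; R_n = 227.6 + 4·346.8 = 1615 kN → 1210 kN.
Block shear: A_gv = 5390, A_nv = 3563, A_nt = 497 mm²; R_n = min(0.6F_uA_nv, 0.6F_yA_gv) + U_bs·F_u·A_nt = 1133 kN → 850 kN.
Bolt shear governs: 796 kN.

796 kN (bolt shear governs)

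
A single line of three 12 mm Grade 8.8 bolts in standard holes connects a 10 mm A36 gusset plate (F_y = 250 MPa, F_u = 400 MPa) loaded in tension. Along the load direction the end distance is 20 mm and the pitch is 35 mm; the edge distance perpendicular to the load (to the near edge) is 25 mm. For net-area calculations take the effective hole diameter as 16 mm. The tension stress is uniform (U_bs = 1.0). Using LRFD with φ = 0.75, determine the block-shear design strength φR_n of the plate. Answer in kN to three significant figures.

141 kN

Shear plane L_v = 20 + 2·35 = 90 mm; A_gv = 90 × 10 = 900 mm².
A_nv = (90 − 2.5·16) × 10 = 500 mm².
A_nt = (25 − 0.5·16) × 10 = 170 mm².
0.6 F_u A_nv = 120 kN; 0.6 F_y A_gv = 135 kN → shear rupture governs the shear term.
R_n = 120 + 1.0 × 400 × 170 / 1000 = 188 kN.
Design strength φR_n = 0.75 × 188 = 141 kN.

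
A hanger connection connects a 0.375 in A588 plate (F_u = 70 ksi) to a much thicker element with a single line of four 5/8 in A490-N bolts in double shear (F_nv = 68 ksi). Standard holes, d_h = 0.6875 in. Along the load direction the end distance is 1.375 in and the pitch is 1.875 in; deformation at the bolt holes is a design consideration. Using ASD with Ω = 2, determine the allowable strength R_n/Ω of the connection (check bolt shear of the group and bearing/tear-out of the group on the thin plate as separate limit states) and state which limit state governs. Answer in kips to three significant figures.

72.4 kips (bearing governs)

Bolt shear: A_b = π·0.625²/4 = 0.3068 in²; R_n = 68 × 0.3068 × 4 × 2 = 166.9 kips → 166.9 / 2 = 83.4 kips.
Bearing (1.2 l_c t F_u ≤ 2.4 d t F_u): upper limit = 2.4·0.625·0.375·70 = 39.38 kips.
  Edge l_c = 1.375 − 0.6875/2 = 1.031 → r_n = 32.48 kips; interior l_c = 1.875 − 0.6875 = 1.188 → r_n = 37.41 kips.
  R_n,bearing = 1·32.48 + 3·37.41 = 144.7 kips → 144.7 / 2 = 72.4 kips.
Bearing governs: 72.4 kips.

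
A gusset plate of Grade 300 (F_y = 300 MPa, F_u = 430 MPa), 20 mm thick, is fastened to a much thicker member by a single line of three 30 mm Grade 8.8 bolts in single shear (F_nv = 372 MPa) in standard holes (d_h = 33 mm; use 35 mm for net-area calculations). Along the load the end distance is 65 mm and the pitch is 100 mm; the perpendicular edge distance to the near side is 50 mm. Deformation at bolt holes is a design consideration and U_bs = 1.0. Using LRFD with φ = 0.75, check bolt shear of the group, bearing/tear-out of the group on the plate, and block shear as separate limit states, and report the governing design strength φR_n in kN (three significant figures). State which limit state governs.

Bolt shear: A_b = π·30²/4 = 706.9 mm²; R_n = 372 × 706.9 × 3 × 1 / 1000 = 788.9 kN → 0.75 × 788.9 = 592 kN.
Bearing: edge l_c = 48.5, r_n = 500.5 kN; interior l_c = 67, r_n = 619.2 kN; R_n = 500.5 + 2·619.2 = 1739 kN → 1300 kN.
Block shear: A_gv = 5300, A_nv = 3550, A_nt = 650 mm²; R_n = min(0.6F_uA_nv, 0.6F_yA_gv) + U_bs·F_u·A_nt = 1195 kN → 897 kN.
Bolt shear governs: 592 kN.

592 kN (bolt shear governs)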